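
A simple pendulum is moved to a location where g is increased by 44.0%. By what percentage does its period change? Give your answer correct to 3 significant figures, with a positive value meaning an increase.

-16.7%

T ∝ 1/√g, so T'/T = 1/√(1.440) = 0.8333.
Percentage change in T = (0.8333 − 1) × 100% = -16.7%.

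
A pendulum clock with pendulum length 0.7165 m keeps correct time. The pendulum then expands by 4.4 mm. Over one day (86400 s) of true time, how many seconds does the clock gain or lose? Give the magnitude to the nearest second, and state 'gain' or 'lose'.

T ∝ √L, so T'/T = √(0.72090/0.7165) = 1.00307.
In 86400 s of true time the clock registers 86400/1.00307 = 86135.9 s, so it loses 264 s.

lose 264 s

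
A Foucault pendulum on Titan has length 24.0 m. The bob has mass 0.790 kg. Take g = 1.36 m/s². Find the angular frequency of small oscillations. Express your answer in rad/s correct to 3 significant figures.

0.238 rad/s

ω = √(g/L) = √(1.36/24.0) = 0.238 rad/s.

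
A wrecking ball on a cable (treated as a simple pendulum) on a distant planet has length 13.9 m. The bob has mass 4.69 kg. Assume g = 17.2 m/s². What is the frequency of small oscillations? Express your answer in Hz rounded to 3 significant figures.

T = 2π√(L/g) = 2π√(13.9/17.2) = 5.648 s, so f = 1/T = 0.177 Hz.

0.177 Hz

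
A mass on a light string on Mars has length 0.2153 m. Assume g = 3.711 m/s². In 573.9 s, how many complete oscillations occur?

379

T = 2π√(L/g) = 2π√(0.2153/3.711) = 1.5134 s.
Number of complete oscillations = ⌊573.9/1.5134⌋ = ⌊379.21⌋ = 379.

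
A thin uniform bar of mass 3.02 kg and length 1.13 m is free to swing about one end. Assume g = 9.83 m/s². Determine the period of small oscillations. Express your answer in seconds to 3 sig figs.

1.74 s

For a physical pendulum T = 2π√(I/(mgd)), with d = 0.5650 m from pivot to centre of mass.
I_cm = mL²/12 = 3.02 × 1.13²/12 = 0.3214 kg·m²; I = I_cm + md² = 0.3214 + 3.02 × 0.5650² = 1.285 kg·m².
T = 2π√(1.285/(3.02 × 9.83 × 0.5650)) = 1.74 s.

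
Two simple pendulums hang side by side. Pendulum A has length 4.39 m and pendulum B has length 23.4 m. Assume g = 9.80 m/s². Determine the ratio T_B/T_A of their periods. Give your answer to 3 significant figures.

2.31

T ∝ √L, so T_B/T_A = √(L_B/L_A) = √(23.4/4.39) = 2.31.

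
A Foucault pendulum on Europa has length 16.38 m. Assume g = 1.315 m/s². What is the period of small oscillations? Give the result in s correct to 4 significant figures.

22.18 s

T = 2π√(L/g) = 2π√(16.38/1.315) = 2π × 3.5293 = 22.18 s.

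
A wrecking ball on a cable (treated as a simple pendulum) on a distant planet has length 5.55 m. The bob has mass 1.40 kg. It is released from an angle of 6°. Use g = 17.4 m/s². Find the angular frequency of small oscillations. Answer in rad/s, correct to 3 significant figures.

ω = √(g/L) = √(17.4/5.55) = 1.77 rad/s.

1.77 rad/s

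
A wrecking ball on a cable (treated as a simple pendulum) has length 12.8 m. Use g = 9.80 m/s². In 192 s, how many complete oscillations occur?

T = 2π√(L/g) = 2π√(12.8/9.80) = 7.181 s.
Number of complete oscillations = ⌊192/7.181⌋ = ⌊26.74⌋ = 26.

26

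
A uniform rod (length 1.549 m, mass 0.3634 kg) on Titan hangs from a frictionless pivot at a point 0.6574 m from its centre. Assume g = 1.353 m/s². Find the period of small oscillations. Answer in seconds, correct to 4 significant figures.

5.297 s

For a physical pendulum T = 2π√(I/(mgd)), with d = 0.65740 m from pivot to centre of mass.
I_cm = mL²/12 = 0.3634 × 1.549²/12 = 0.072662 kg·m²; I = I_cm + md² = 0.072662 + 0.3634 × 0.65740² = 0.22971 kg·m².
T = 2π√(0.22971/(0.3634 × 1.353 × 0.65740)) = 5.297 s.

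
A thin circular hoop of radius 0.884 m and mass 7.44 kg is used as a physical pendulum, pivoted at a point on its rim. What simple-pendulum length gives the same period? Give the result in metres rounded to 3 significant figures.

1.77 m

The equivalent simple-pendulum length is L_eq = I/(md), where I is about the pivot and d = 0.8840 m.
I_cm = mR² = 5.814 kg·m², so I = I_cm + md² = 5.814 + 5.814 = 11.63 kg·m².
L_eq = 11.63/(7.44 × 0.8840) = 1.77 m.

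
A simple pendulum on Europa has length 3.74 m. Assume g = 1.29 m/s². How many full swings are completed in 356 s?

33

T = 2π√(L/g) = 2π√(3.74/1.29) = 10.70 s.
Number of complete oscillations = ⌊356/10.70⌋ = ⌊33.28⌋ = 33.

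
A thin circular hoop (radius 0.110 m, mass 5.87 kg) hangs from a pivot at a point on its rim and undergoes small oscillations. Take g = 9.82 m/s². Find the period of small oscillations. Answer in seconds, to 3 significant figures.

0.940 s

I_cm = mr² = 0.07103 kg·m². The pivot is at distance d = 0.110 m from the centre of mass.
By the parallel-axis theorem, I = I_cm + md² = 0.07103 + 0.07103 = 0.1421 kg·m².
T = 2π√(I/(mgd)) = 2π√(0.1421/(5.87 × 9.82 × 0.110)) = 0.940 s.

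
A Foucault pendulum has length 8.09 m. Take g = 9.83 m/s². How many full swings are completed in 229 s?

40

T = 2π√(L/g) = 2π√(8.09/9.83) = 5.700 s.
Number of complete oscillations = ⌊229/5.700⌋ = ⌊40.18⌋ = 40.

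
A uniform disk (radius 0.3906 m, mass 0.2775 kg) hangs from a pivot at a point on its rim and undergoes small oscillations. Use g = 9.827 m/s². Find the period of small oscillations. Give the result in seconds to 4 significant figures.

1.534 s

I_cm = ½mr² = 0.021169 kg·m². The pivot is at distance d = 0.3906 m from the centre of mass.
By the parallel-axis theorem, I = I_cm + md² = 0.021169 + 0.042338 = 0.063507 kg·m².
T = 2π√(I/(mgd)) = 2π√(0.063507/(0.2775 × 9.827 × 0.3906)) = 1.534 s.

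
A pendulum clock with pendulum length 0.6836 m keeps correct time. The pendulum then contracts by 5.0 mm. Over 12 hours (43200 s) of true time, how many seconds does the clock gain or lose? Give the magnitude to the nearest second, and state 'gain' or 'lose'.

T ∝ √L, so T'/T = √(0.67860/0.6836) = 0.996336.
In 43200 s of true time the clock registers 43200/0.996336 = 43358.9 s, so it gains 159 s.

gain 159 s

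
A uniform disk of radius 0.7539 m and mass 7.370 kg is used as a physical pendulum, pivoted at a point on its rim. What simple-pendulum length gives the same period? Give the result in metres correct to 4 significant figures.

1.131 m

The equivalent simple-pendulum length is L_eq = I/(md), where I is about the pivot and d = 0.75390 m.
I_cm = ½mR² = 2.0944 kg·m², so I = I_cm + md² = 2.0944 + 4.1889 = 6.2833 kg·m².
L_eq = 6.2833/(7.370 × 0.75390) = 1.131 m.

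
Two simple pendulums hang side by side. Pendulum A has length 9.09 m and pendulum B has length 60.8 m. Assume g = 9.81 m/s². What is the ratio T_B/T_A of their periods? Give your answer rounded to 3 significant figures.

T ∝ √L, so T_B/T_A = √(L_B/L_A) = √(60.8/9.09) = 2.59.

2.59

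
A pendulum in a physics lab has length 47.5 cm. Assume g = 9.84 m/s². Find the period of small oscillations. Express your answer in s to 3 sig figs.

T = 2π√(L/g) = 2π√(0.475/9.84) = 2π × 0.2197 = 1.38 s.

1.38 s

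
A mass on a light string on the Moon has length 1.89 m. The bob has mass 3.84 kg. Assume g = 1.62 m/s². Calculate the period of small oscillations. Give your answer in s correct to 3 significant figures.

T = 2π√(L/g) = 2π√(1.89/1.62) = 2π × 1.080 = 6.79 s.

6.79 s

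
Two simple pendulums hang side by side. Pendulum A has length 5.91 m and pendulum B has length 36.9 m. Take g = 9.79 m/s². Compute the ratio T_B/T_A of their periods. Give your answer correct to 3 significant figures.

T ∝ √L, so T_B/T_A = √(L_B/L_A) = √(36.9/5.91) = 2.50.

2.50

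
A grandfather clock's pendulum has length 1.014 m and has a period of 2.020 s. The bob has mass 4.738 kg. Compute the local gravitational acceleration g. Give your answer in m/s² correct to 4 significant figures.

From T = 2π√(L/g), g = 4π²L/T² = 4π² × 1.014/2.0200² = 9.811 m/s².

9.811 m/s²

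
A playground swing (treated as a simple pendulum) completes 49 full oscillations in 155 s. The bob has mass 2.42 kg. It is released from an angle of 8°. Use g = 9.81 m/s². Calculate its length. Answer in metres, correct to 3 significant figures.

T = 155/49 = 3.163 s.
From T = 2π√(L/g), L = gT²/(4π²) = 9.81 × 3.163²/(4π²) = 2.49 m.

2.49 m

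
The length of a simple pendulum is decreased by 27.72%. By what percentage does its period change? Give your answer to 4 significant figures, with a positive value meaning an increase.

T ∝ √L, so T'/T = √(0.72280) = 0.85018.
Percentage change in T = (0.85018 − 1) × 100% = -14.98%.

-14.98%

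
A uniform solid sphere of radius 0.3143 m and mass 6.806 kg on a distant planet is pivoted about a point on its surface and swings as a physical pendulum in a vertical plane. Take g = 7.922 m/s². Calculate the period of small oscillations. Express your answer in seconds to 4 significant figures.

1.481 s

I_cm = (2/5)mr² = 0.26893 kg·m². The pivot is at distance d = 0.3143 m from the centre of mass.
By the parallel-axis theorem, I = I_cm + md² = 0.26893 + 0.67233 = 0.94126 kg·m².
T = 2π√(I/(mgd)) = 2π√(0.94126/(6.806 × 7.922 × 0.3143)) = 1.481 s.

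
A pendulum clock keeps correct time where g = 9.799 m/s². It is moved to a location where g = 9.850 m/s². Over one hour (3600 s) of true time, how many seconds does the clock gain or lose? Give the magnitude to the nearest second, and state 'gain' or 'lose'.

The clock's period scales as T ∝ 1/√g, so T'/T = √(9.799/9.850) = 0.997408.
In 3600 s of true time the clock registers 3600/0.997408 = 3609.4 s, so it gains 9 s.

gain 9 s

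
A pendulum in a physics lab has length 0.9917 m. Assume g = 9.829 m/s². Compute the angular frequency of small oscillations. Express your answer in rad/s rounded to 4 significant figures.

3.148 rad/s

ω = √(g/L) = √(9.829/0.9917) = 3.148 rad/s.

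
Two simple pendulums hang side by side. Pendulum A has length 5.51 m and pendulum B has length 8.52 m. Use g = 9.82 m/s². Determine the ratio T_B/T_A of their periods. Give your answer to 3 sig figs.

1.24

T ∝ √L, so T_B/T_A = √(L_B/L_A) = √(8.52/5.51) = 1.24.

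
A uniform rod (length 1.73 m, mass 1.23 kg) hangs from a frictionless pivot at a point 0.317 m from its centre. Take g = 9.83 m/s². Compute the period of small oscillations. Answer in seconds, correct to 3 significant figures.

For a physical pendulum T = 2π√(I/(mgd)), with d = 0.3170 m from pivot to centre of mass.
I_cm = mL²/12 = 1.23 × 1.73²/12 = 0.3068 kg·m²; I = I_cm + md² = 0.3068 + 1.23 × 0.3170² = 0.4304 kg·m².
T = 2π√(0.4304/(1.23 × 9.83 × 0.3170)) = 2.11 s.

2.11 s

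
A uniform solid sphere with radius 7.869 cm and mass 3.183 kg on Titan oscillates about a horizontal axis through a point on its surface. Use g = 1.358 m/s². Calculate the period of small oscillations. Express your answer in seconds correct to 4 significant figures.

I_cm = (2/5)mr² = 0.0078838 kg·m². The pivot is at distance d = 0.07869 m from the centre of mass.
By the parallel-axis theorem, I = I_cm + md² = 0.0078838 + 0.019710 = 0.027593 kg·m².
T = 2π√(I/(mgd)) = 2π√(0.027593/(3.183 × 1.358 × 0.07869)) = 1.790 s.

1.790 s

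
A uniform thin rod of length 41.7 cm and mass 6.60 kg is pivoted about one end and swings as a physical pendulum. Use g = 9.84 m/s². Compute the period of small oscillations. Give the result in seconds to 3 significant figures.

For a physical pendulum T = 2π√(I/(mgd)), with d = 0.2085 m from pivot to centre of mass.
I_cm = mL²/12 = 6.60 × 0.417²/12 = 0.09564 kg·m²; I = I_cm + md² = 0.09564 + 6.60 × 0.2085² = 0.3826 kg·m².
T = 2π√(0.3826/(6.60 × 9.84 × 0.2085)) = 1.06 s.

1.06 s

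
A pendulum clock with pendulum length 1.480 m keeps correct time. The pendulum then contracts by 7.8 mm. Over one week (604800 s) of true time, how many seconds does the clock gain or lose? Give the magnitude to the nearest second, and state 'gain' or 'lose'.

gain 1600 s

T ∝ √L, so T'/T = √(1.47220/1.480) = 0.997361.
In 604800 s of true time the clock registers 604800/0.997361 = 606400.1 s, so it gains 1600 s.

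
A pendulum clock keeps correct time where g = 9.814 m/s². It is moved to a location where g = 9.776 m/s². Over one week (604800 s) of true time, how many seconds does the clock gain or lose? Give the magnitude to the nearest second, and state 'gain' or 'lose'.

lose 1172 s

The clock's period scales as T ∝ 1/√g, so T'/T = √(9.814/9.776) = 1.00194.
In 604800 s of true time the clock registers 604800/1.00194 = 603628.0 s, so it loses 1172 s.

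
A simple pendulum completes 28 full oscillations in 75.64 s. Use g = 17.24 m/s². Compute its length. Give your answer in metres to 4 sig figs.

3.187 m

T = 75.64/28 = 2.7014 s.
From T = 2π√(L/g), L = gT²/(4π²) = 17.24 × 2.7014²/(4π²) = 3.187 m.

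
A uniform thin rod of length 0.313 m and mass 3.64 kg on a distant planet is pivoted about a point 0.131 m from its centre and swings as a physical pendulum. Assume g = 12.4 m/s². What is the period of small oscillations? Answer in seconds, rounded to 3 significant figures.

For a physical pendulum T = 2π√(I/(mgd)), with d = 0.1310 m from pivot to centre of mass.
I_cm = mL²/12 = 3.64 × 0.313²/12 = 0.02972 kg·m²; I = I_cm + md² = 0.02972 + 3.64 × 0.1310² = 0.09218 kg·m².
T = 2π√(0.09218/(3.64 × 12.4 × 0.1310)) = 0.785 s.

0.785 s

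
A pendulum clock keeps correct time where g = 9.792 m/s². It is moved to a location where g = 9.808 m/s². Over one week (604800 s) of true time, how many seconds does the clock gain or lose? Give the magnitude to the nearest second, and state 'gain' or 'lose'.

gain 494 s

The clock's period scales as T ∝ 1/√g, so T'/T = √(9.792/9.808) = 0.999184.
In 604800 s of true time the clock registers 604800/0.999184 = 605293.9 s, so it gains 494 s.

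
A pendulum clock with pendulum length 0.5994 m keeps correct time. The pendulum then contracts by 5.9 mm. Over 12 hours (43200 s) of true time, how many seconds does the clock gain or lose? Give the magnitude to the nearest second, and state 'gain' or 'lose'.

gain 214 s

T ∝ √L, so T'/T = √(0.59350/0.5994) = 0.995066.
In 43200 s of true time the clock registers 43200/0.995066 = 43414.2 s, so it gains 214 s.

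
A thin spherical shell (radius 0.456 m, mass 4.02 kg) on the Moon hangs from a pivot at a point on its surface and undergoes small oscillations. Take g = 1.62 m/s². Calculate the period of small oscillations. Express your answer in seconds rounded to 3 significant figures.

I_cm = (2/3)mr² = 0.5573 kg·m². The pivot is at distance d = 0.456 m from the centre of mass.
By the parallel-axis theorem, I = I_cm + md² = 0.5573 + 0.8359 = 1.393 kg·m².
T = 2π√(I/(mgd)) = 2π√(1.393/(4.02 × 1.62 × 0.456)) = 4.30 s.

4.30 s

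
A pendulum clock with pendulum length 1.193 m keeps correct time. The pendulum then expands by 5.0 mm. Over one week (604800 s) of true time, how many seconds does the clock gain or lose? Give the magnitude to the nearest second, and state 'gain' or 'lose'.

lose 1263 s

T ∝ √L, so T'/T = √(1.19800/1.193) = 1.00209.
In 604800 s of true time the clock registers 604800/1.00209 = 603536.6 s, so it loses 1263 s.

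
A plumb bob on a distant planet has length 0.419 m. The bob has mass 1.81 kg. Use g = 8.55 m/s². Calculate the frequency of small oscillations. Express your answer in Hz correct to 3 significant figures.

T = 2π√(L/g) = 2π√(0.419/8.55) = 1.391 s, so f = 1/T = 0.719 Hz.

0.719 Hz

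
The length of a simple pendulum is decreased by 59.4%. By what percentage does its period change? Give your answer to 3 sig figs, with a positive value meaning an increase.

-36.3%

T ∝ √L, so T'/T = √(0.4060) = 0.6372.
Percentage change in T = (0.6372 − 1) × 100% = -36.3%.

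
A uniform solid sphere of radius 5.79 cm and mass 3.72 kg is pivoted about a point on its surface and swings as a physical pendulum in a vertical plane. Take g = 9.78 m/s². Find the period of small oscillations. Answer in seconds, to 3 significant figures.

0.572 s

I_cm = (2/5)mr² = 0.004988 kg·m². The pivot is at distance d = 0.0579 m from the centre of mass.
By the parallel-axis theorem, I = I_cm + md² = 0.004988 + 0.01247 = 0.01746 kg·m².
T = 2π√(I/(mgd)) = 2π√(0.01746/(3.72 × 9.78 × 0.0579)) = 0.572 s.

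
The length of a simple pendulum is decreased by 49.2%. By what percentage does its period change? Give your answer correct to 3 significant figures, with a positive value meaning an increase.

-28.7%

T ∝ √L, so T'/T = √(0.5080) = 0.7127.
Percentage change in T = (0.7127 − 1) × 100% = -28.7%.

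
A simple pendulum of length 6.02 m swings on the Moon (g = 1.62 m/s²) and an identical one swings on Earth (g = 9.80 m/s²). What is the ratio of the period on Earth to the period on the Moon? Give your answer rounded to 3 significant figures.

T ∝ 1/√g, so T₂/T₁ = √(g₁/g₂) = √(1.62/9.80) = 0.407.

0.407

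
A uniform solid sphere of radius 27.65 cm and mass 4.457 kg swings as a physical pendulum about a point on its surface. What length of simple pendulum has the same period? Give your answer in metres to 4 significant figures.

0.3871 m

The equivalent simple-pendulum length is L_eq = I/(md), where I is about the pivot and d = 0.27650 m.
I_cm = (2/5)mR² = 0.13630 kg·m², so I = I_cm + md² = 0.13630 + 0.34075 = 0.47705 kg·m².
L_eq = 0.47705/(4.457 × 0.27650) = 0.3871 m.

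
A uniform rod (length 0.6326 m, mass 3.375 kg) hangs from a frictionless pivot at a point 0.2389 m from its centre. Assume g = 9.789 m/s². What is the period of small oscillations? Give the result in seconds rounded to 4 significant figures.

1.235 s

For a physical pendulum T = 2π√(I/(mgd)), with d = 0.23890 m from pivot to centre of mass.
I_cm = mL²/12 = 3.375 × 0.6326²/12 = 0.11255 kg·m²; I = I_cm + md² = 0.11255 + 3.375 × 0.23890² = 0.30517 kg·m².
T = 2π√(0.30517/(3.375 × 9.789 × 0.23890)) = 1.235 s.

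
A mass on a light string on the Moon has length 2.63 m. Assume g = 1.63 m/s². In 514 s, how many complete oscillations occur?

T = 2π√(L/g) = 2π√(2.63/1.63) = 7.981 s.
Number of complete oscillations = ⌊514/7.981⌋ = ⌊64.40⌋ = 64.

64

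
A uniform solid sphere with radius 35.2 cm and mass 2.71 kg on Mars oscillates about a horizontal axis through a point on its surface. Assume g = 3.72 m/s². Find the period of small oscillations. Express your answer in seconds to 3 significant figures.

I_cm = (2/5)mr² = 0.1343 kg·m². The pivot is at distance d = 0.352 m from the centre of mass.
By the parallel-axis theorem, I = I_cm + md² = 0.1343 + 0.3358 = 0.4701 kg·m².
T = 2π√(I/(mgd)) = 2π√(0.4701/(2.71 × 3.72 × 0.352)) = 2.29 s.

2.29 s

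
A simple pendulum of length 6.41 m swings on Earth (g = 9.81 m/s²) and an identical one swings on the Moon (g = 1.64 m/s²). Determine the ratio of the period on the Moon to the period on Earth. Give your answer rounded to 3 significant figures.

2.45

T ∝ 1/√g, so T₂/T₁ = √(g₁/g₂) = √(9.81/1.64) = 2.45.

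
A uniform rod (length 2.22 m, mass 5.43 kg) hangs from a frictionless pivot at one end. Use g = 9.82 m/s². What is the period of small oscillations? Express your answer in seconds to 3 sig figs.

2.44 s

For a physical pendulum T = 2π√(I/(mgd)), with d = 1.110 m from pivot to centre of mass.
I_cm = mL²/12 = 5.43 × 2.22²/12 = 2.230 kg·m²; I = I_cm + md² = 2.230 + 5.43 × 1.110² = 8.920 kg·m².
T = 2π√(8.920/(5.43 × 9.82 × 1.110)) = 2.44 s.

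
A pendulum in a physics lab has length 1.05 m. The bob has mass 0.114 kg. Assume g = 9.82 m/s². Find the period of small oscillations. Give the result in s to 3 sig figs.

2.05 s

T = 2π√(L/g) = 2π√(1.05/9.82) = 2π × 0.3270 = 2.05 s.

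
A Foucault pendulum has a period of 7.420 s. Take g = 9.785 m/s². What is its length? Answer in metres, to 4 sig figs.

From T = 2π√(L/g), L = gT²/(4π²) = 9.785 × 7.4200²/(4π²) = 13.65 m.

13.65 m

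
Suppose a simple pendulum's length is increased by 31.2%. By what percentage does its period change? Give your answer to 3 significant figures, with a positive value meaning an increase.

T ∝ √L, so T'/T = √(1.312) = 1.145.
Percentage change in T = (1.145 − 1) × 100% = 14.5%.

14.5%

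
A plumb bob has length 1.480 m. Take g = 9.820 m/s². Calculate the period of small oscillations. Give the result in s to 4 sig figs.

T = 2π√(L/g) = 2π√(1.480/9.820) = 2π × 0.38822 = 2.439 s.

2.439 s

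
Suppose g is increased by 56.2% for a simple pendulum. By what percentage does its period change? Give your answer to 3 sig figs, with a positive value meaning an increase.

-20.0%

T ∝ 1/√g, so T'/T = 1/√(1.562) = 0.8001.
Percentage change in T = (0.8001 − 1) × 100% = -20.0%.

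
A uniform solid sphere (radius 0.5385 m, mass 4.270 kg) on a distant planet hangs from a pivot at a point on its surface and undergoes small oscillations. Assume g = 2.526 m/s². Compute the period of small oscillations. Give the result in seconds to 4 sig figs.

3.433 s

I_cm = (2/5)mr² = 0.49529 kg·m². The pivot is at distance d = 0.5385 m from the centre of mass.
By the parallel-axis theorem, I = I_cm + md² = 0.49529 + 1.2382 = 1.7335 kg·m².
T = 2π√(I/(mgd)) = 2π√(1.7335/(4.270 × 2.526 × 0.5385)) = 3.433 s.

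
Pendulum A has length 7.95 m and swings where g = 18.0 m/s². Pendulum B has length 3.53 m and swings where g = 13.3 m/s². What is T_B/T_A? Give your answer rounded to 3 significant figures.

0.775

T = 2π√(L/g), so T_B/T_A = √((L_B/g_B)/(L_A/g_A)) = √((3.53/13.3)/(7.95/18.0)) = 0.775.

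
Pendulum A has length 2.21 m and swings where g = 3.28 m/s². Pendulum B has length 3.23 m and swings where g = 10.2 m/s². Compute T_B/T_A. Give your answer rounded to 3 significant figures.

T = 2π√(L/g), so T_B/T_A = √((L_B/g_B)/(L_A/g_A)) = √((3.23/10.2)/(2.21/3.28)) = 0.686.

0.686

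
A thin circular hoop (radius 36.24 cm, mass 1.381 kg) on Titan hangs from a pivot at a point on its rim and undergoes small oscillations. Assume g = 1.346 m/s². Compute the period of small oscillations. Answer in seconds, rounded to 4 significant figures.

4.611 s

I_cm = mr² = 0.18137 kg·m². The pivot is at distance d = 0.3624 m from the centre of mass.
By the parallel-axis theorem, I = I_cm + md² = 0.18137 + 0.18137 = 0.36274 kg·m².
T = 2π√(I/(mgd)) = 2π√(0.36274/(1.381 × 1.346 × 0.3624)) = 4.611 s.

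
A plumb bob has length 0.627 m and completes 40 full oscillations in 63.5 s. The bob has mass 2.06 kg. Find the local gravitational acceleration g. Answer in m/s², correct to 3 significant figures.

9.82 m/s²

T = 63.5/40 = 1.587 s.
From T = 2π√(L/g), g = 4π²L/T² = 4π² × 0.627/1.587² = 9.82 m/s².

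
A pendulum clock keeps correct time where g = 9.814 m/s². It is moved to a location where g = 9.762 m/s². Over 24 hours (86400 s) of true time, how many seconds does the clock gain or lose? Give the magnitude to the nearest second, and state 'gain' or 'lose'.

The clock's period scales as T ∝ 1/√g, so T'/T = √(9.814/9.762) = 1.00266.
In 86400 s of true time the clock registers 86400/1.00266 = 86170.8 s, so it loses 229 s.

lose 229 s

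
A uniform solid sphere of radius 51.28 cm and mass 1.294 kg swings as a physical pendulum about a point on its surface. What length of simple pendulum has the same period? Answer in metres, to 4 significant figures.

0.7179 m

The equivalent simple-pendulum length is L_eq = I/(md), where I is about the pivot and d = 0.51280 m.
I_cm = (2/5)mR² = 0.13611 kg·m², so I = I_cm + md² = 0.13611 + 0.34028 = 0.47639 kg·m².
L_eq = 0.47639/(1.294 × 0.51280) = 0.7179 m.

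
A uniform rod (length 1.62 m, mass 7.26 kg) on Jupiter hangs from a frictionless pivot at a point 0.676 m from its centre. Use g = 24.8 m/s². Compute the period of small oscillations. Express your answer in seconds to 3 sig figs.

1.26 s

For a physical pendulum T = 2π√(I/(mgd)), with d = 0.6760 m from pivot to centre of mass.
I_cm = mL²/12 = 7.26 × 1.62²/12 = 1.588 kg·m²; I = I_cm + md² = 1.588 + 7.26 × 0.6760² = 4.905 kg·m².
T = 2π√(4.905/(7.26 × 24.8 × 0.6760)) = 1.26 s.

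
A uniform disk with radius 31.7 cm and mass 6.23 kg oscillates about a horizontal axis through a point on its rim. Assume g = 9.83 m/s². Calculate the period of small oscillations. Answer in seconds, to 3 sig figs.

1.38 s

I_cm = ½mr² = 0.3130 kg·m². The pivot is at distance d = 0.317 m from the centre of mass.
By the parallel-axis theorem, I = I_cm + md² = 0.3130 + 0.6260 = 0.9391 kg·m².
T = 2π√(I/(mgd)) = 2π√(0.9391/(6.23 × 9.83 × 0.317)) = 1.38 s.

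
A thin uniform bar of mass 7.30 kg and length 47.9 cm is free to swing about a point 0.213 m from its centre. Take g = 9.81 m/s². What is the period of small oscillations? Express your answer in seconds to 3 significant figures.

For a physical pendulum T = 2π√(I/(mgd)), with d = 0.2130 m from pivot to centre of mass.
I_cm = mL²/12 = 7.30 × 0.479²/12 = 0.1396 kg·m²; I = I_cm + md² = 0.1396 + 7.30 × 0.2130² = 0.4708 kg·m².
T = 2π√(0.4708/(7.30 × 9.81 × 0.2130)) = 1.10 s.

1.10 s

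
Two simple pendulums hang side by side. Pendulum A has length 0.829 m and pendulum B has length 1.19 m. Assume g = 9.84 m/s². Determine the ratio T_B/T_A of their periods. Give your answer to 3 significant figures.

1.20

T ∝ √L, so T_B/T_A = √(L_B/L_A) = √(1.19/0.829) = 1.20.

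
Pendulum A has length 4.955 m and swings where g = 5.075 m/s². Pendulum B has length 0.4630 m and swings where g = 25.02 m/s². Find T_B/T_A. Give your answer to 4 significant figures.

0.1377

T = 2π√(L/g), so T_B/T_A = √((L_B/g_B)/(L_A/g_A)) = √((0.4630/25.02)/(4.955/5.075)) = 0.1377.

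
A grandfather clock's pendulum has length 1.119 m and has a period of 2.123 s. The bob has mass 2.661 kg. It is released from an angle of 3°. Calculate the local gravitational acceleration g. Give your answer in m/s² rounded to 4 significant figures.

9.801 m/s²

From T = 2π√(L/g), g = 4π²L/T² = 4π² × 1.119/2.1230² = 9.801 m/s².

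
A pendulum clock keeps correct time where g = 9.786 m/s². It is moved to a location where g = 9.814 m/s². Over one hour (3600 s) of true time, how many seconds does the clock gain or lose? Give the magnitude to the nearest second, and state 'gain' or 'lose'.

gain 5 s

The clock's period scales as T ∝ 1/√g, so T'/T = √(9.786/9.814) = 0.998572.
In 3600 s of true time the clock registers 3600/0.998572 = 3605.1 s, so it gains 5 s.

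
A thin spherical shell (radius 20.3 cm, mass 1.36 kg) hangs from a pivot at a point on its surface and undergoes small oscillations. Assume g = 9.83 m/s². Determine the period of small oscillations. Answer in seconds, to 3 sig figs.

I_cm = (2/3)mr² = 0.03736 kg·m². The pivot is at distance d = 0.203 m from the centre of mass.
By the parallel-axis theorem, I = I_cm + md² = 0.03736 + 0.05604 = 0.09341 kg·m².
T = 2π√(I/(mgd)) = 2π√(0.09341/(1.36 × 9.83 × 0.203)) = 1.17 s.

1.17 s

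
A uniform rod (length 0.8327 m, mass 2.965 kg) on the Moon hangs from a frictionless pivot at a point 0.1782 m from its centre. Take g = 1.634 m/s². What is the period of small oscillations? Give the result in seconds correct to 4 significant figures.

For a physical pendulum T = 2π√(I/(mgd)), with d = 0.17820 m from pivot to centre of mass.
I_cm = mL²/12 = 2.965 × 0.8327²/12 = 0.17132 kg·m²; I = I_cm + md² = 0.17132 + 2.965 × 0.17820² = 0.26548 kg·m².
T = 2π√(0.26548/(2.965 × 1.634 × 0.17820)) = 3.484 s.

3.484 s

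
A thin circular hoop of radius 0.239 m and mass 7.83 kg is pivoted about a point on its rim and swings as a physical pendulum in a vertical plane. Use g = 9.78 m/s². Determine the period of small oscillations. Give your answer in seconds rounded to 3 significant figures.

1.39 s

I_cm = mr² = 0.4473 kg·m². The pivot is at distance d = 0.239 m from the centre of mass.
By the parallel-axis theorem, I = I_cm + md² = 0.4473 + 0.4473 = 0.8945 kg·m².
T = 2π√(I/(mgd)) = 2π√(0.8945/(7.83 × 9.78 × 0.239)) = 1.39 s.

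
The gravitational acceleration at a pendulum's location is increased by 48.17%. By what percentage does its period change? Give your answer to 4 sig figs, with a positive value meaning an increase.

T ∝ 1/√g, so T'/T = 1/√(1.4817) = 0.82152.
Percentage change in T = (0.82152 − 1) × 100% = -17.85%.

-17.85%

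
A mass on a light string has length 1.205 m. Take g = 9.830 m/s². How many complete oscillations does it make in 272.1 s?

123

T = 2π√(L/g) = 2π√(1.205/9.830) = 2.1999 s.
Number of complete oscillations = ⌊272.1/2.1999⌋ = ⌊123.69⌋ = 123.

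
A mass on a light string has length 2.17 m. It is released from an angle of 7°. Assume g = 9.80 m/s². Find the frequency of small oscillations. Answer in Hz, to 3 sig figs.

T = 2π√(L/g) = 2π√(2.17/9.80) = 2.957 s, so f = 1/T = 0.338 Hz.

0.338 Hz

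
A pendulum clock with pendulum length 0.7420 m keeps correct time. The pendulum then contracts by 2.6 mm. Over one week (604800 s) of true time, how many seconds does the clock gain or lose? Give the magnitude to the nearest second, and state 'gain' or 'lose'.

T ∝ √L, so T'/T = √(0.73940/0.7420) = 0.998246.
In 604800 s of true time the clock registers 604800/0.998246 = 605862.4 s, so it gains 1062 s.

gain 1062 s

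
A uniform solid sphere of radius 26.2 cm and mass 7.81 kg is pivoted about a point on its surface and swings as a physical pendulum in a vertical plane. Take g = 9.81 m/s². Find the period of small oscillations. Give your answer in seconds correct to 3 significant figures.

1.21 s

I_cm = (2/5)mr² = 0.2144 kg·m². The pivot is at distance d = 0.262 m from the centre of mass.
By the parallel-axis theorem, I = I_cm + md² = 0.2144 + 0.5361 = 0.7506 kg·m².
T = 2π√(I/(mgd)) = 2π√(0.7506/(7.81 × 9.81 × 0.262)) = 1.21 s.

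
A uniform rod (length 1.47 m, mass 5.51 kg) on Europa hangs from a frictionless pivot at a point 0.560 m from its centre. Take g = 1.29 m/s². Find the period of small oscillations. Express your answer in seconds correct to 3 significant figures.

For a physical pendulum T = 2π√(I/(mgd)), with d = 0.5600 m from pivot to centre of mass.
I_cm = mL²/12 = 5.51 × 1.47²/12 = 0.9922 kg·m²; I = I_cm + md² = 0.9922 + 5.51 × 0.5600² = 2.720 kg·m².
T = 2π√(2.720/(5.51 × 1.29 × 0.5600)) = 5.19 s.

5.19 s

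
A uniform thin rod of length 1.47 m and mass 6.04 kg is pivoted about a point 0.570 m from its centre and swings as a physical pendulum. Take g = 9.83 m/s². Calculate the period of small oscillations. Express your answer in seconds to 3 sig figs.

For a physical pendulum T = 2π√(I/(mgd)), with d = 0.5700 m from pivot to centre of mass.
I_cm = mL²/12 = 6.04 × 1.47²/12 = 1.088 kg·m²; I = I_cm + md² = 1.088 + 6.04 × 0.5700² = 3.050 kg·m².
T = 2π√(3.050/(6.04 × 9.83 × 0.5700)) = 1.89 s.

1.89 s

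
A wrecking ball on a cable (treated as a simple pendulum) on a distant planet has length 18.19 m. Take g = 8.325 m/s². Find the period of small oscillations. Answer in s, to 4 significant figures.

T = 2π√(L/g) = 2π√(18.19/8.325) = 2π × 1.4782 = 9.288 s.

9.288 s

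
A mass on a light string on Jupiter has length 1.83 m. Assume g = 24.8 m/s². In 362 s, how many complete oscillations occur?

T = 2π√(L/g) = 2π√(1.83/24.8) = 1.707 s.
Number of complete oscillations = ⌊362/1.707⌋ = ⌊212.1⌋ = 212.

212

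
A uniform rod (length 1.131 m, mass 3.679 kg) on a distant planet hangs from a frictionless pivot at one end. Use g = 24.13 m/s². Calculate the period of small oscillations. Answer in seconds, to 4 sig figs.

For a physical pendulum T = 2π√(I/(mgd)), with d = 0.56550 m from pivot to centre of mass.
I_cm = mL²/12 = 3.679 × 1.131²/12 = 0.39217 kg·m²; I = I_cm + md² = 0.39217 + 3.679 × 0.56550² = 1.5687 kg·m².
T = 2π√(1.5687/(3.679 × 24.13 × 0.56550)) = 1.111 s.

1.111 s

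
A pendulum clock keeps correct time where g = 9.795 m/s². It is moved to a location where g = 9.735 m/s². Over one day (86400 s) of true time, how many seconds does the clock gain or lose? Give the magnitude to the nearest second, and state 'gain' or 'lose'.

lose 265 s

The clock's period scales as T ∝ 1/√g, so T'/T = √(9.795/9.735) = 1.00308.
In 86400 s of true time the clock registers 86400/1.00308 = 86135.0 s, so it loses 265 s.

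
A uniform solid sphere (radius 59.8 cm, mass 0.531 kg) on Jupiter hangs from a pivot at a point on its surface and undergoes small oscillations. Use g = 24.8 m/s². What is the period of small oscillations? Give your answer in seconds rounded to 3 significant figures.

1.15 s

I_cm = (2/5)mr² = 0.07596 kg·m². The pivot is at distance d = 0.598 m from the centre of mass.
By the parallel-axis theorem, I = I_cm + md² = 0.07596 + 0.1899 = 0.2658 kg·m².
T = 2π√(I/(mgd)) = 2π√(0.2658/(0.531 × 24.8 × 0.598)) = 1.15 s.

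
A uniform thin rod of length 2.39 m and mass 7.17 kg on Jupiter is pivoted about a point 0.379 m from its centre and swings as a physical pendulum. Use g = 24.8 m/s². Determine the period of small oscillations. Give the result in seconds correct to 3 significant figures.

1.61 s

For a physical pendulum T = 2π√(I/(mgd)), with d = 0.3790 m from pivot to centre of mass.
I_cm = mL²/12 = 7.17 × 2.39²/12 = 3.413 kg·m²; I = I_cm + md² = 3.413 + 7.17 × 0.3790² = 4.443 kg·m².
T = 2π√(4.443/(7.17 × 24.8 × 0.3790)) = 1.61 s.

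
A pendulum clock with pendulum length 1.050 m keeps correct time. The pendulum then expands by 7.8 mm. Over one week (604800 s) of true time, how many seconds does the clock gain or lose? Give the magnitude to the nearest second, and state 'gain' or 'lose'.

T ∝ √L, so T'/T = √(1.05780/1.050) = 1.00371.
In 604800 s of true time the clock registers 604800/1.00371 = 602566.0 s, so it loses 2234 s.

lose 2234 s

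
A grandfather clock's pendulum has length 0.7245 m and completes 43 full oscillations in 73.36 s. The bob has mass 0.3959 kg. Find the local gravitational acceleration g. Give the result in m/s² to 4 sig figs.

T = 73.36/43 = 1.7060 s.
From T = 2π√(L/g), g = 4π²L/T² = 4π² × 0.7245/1.7060² = 9.827 m/s².

9.827 m/s²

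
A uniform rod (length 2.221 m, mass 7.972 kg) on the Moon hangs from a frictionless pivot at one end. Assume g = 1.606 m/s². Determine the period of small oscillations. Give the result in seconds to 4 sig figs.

6.033 s

For a physical pendulum T = 2π√(I/(mgd)), with d = 1.1105 m from pivot to centre of mass.
I_cm = mL²/12 = 7.972 × 2.221²/12 = 3.2771 kg·m²; I = I_cm + md² = 3.2771 + 7.972 × 1.1105² = 13.108 kg·m².
T = 2π√(13.108/(7.972 × 1.606 × 1.1105)) = 6.033 s.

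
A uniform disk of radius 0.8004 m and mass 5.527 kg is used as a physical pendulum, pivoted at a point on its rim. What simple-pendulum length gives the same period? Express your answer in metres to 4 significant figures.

1.201 m

The equivalent simple-pendulum length is L_eq = I/(md), where I is about the pivot and d = 0.80040 m.
I_cm = ½mR² = 1.7704 kg·m², so I = I_cm + md² = 1.7704 + 3.5408 = 5.3112 kg·m².
L_eq = 5.3112/(5.527 × 0.80040) = 1.201 m.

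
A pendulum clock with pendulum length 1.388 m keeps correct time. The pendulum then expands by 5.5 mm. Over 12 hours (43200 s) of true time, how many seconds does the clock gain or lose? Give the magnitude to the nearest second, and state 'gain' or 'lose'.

lose 85 s

T ∝ √L, so T'/T = √(1.39350/1.388) = 1.00198.
In 43200 s of true time the clock registers 43200/1.00198 = 43114.7 s, so it loses 85 s.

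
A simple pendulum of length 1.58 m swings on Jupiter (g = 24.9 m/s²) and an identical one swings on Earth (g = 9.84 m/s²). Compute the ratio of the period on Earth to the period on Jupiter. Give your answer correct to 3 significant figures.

T ∝ 1/√g, so T₂/T₁ = √(g₁/g₂) = √(24.9/9.84) = 1.59.

1.59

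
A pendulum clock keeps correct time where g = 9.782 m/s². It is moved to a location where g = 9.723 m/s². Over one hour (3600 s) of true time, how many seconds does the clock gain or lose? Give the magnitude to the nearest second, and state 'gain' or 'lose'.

lose 11 s

The clock's period scales as T ∝ 1/√g, so T'/T = √(9.782/9.723) = 1.00303.
In 3600 s of true time the clock registers 3600/1.00303 = 3589.1 s, so it loses 11 s.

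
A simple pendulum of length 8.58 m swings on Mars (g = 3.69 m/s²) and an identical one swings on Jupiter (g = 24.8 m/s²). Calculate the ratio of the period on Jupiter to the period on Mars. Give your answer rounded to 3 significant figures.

0.386

T ∝ 1/√g, so T₂/T₁ = √(g₁/g₂) = √(3.69/24.8) = 0.386.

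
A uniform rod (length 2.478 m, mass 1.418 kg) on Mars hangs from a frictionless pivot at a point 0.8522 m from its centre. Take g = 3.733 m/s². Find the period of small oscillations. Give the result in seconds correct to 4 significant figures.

3.920 s

For a physical pendulum T = 2π√(I/(mgd)), with d = 0.85220 m from pivot to centre of mass.
I_cm = mL²/12 = 1.418 × 2.478²/12 = 0.72560 kg·m²; I = I_cm + md² = 0.72560 + 1.418 × 0.85220² = 1.7554 kg·m².
T = 2π√(1.7554/(1.418 × 3.733 × 0.85220)) = 3.920 s.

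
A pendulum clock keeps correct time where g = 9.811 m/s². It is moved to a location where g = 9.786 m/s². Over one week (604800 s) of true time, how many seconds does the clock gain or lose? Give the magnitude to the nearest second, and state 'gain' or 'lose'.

The clock's period scales as T ∝ 1/√g, so T'/T = √(9.811/9.786) = 1.00128.
In 604800 s of true time the clock registers 604800/1.00128 = 604028.9 s, so it loses 771 s.

lose 771 s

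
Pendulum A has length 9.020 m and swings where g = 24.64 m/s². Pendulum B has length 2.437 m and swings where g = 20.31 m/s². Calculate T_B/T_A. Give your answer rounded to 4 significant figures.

T = 2π√(L/g), so T_B/T_A = √((L_B/g_B)/(L_A/g_A)) = √((2.437/20.31)/(9.020/24.64)) = 0.5725.

0.5725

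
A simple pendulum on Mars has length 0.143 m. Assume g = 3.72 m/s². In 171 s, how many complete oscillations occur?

T = 2π√(L/g) = 2π√(0.143/3.72) = 1.232 s.
Number of complete oscillations = ⌊171/1.232⌋ = ⌊138.8⌋ = 138.

138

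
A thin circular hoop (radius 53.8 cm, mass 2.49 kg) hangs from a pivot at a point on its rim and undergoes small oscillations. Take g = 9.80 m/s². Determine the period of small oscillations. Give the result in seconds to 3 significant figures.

2.08 s

I_cm = mr² = 0.7207 kg·m². The pivot is at distance d = 0.538 m from the centre of mass.
By the parallel-axis theorem, I = I_cm + md² = 0.7207 + 0.7207 = 1.441 kg·m².
T = 2π√(I/(mgd)) = 2π√(1.441/(2.49 × 9.80 × 0.538)) = 2.08 s.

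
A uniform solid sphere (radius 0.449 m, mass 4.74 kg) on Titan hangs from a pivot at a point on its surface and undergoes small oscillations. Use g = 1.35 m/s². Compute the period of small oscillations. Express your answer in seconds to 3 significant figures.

4.29 s

I_cm = (2/5)mr² = 0.3822 kg·m². The pivot is at distance d = 0.449 m from the centre of mass.
By the parallel-axis theorem, I = I_cm + md² = 0.3822 + 0.9556 = 1.338 kg·m².
T = 2π√(I/(mgd)) = 2π√(1.338/(4.74 × 1.35 × 0.449)) = 4.29 s.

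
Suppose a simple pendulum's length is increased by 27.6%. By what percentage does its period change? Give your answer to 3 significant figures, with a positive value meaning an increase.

T ∝ √L, so T'/T = √(1.276) = 1.130.
Percentage change in T = (1.130 − 1) × 100% = 13.0%.

13.0%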